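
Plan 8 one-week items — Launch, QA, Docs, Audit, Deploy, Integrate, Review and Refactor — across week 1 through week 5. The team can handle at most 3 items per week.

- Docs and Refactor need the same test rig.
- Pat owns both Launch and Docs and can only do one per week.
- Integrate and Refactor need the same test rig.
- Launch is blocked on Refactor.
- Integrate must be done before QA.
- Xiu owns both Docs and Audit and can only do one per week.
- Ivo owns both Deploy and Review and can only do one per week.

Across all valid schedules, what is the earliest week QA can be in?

Precedence pushes QA to at least week 2.
QA at week 2 is achievable: Audit -> week 2, Docs -> week 1, Refactor -> week 2, Deploy -> week 1, QA -> week 2, Review -> week 3, Launch -> week 3, Integrate -> week 1.

week 2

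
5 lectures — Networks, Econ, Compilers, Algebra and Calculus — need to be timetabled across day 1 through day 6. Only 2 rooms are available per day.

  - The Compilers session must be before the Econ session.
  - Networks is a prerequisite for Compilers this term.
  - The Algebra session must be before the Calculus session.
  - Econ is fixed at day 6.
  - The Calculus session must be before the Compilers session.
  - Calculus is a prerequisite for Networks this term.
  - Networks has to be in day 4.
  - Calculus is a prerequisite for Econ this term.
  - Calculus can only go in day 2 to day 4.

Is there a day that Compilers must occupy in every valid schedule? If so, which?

day 5

Networks is fixed at day 4 and must come before Compilers, so Compilers is at least day 5.
Econ is fixed at day 6 and must come after Compilers, so Compilers is at most day 5.
So Compilers must be day 5.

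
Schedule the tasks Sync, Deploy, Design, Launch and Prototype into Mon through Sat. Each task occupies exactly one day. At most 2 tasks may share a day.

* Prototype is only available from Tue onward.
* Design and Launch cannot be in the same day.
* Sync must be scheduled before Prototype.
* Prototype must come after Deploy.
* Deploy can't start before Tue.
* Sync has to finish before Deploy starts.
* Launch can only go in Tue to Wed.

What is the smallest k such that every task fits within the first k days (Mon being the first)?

3 days

The precedence chain requires at least 3 distinct days.
With at most 2 per day and 5 tasks, at least 3 days are needed.
3 works (last occupied day: Wed): for example Launch in Tue, Prototype in Wed, Design in Mon, Sync in Mon, Deploy in Tue.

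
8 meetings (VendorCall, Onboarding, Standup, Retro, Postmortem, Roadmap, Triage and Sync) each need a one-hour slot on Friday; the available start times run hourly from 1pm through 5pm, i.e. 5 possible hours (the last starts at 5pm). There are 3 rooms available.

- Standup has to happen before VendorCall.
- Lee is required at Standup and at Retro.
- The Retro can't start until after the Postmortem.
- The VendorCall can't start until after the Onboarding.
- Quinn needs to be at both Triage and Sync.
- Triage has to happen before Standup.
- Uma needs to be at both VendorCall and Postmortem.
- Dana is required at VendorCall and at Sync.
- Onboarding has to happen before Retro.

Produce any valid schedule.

Onboarding in 1pm; Roadmap in 2pm; Postmortem in 1pm; Sync in 2pm; Triage in 1pm; VendorCall in 3pm; Standup in 2pm; Retro in 3pm

Checking: Postmortem(1pm) before Retro(3pm); Triage(1pm) before Standup(2pm); Standup(2pm) before VendorCall(3pm); Onboarding(1pm) before Retro(3pm); Onboarding(1pm) before VendorCall(3pm); Standup(2pm) != Retro(3pm); Triage(1pm) != Sync(2pm); VendorCall(3pm) != Postmortem(1pm); VendorCall(3pm) != Sync(2pm); max 3 per hour (cap 3).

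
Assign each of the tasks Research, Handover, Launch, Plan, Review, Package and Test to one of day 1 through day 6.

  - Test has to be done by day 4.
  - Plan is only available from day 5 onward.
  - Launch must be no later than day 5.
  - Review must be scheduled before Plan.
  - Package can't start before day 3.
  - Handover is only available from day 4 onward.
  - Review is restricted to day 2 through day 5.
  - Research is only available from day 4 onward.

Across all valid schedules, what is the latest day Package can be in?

Package is available from day 3.
Package at day 6 is achievable: Launch -> day 1; Handover -> day 4; Research -> day 4; Test -> day 1; Package -> day 6; Plan -> day 5; Review -> day 2.

day 6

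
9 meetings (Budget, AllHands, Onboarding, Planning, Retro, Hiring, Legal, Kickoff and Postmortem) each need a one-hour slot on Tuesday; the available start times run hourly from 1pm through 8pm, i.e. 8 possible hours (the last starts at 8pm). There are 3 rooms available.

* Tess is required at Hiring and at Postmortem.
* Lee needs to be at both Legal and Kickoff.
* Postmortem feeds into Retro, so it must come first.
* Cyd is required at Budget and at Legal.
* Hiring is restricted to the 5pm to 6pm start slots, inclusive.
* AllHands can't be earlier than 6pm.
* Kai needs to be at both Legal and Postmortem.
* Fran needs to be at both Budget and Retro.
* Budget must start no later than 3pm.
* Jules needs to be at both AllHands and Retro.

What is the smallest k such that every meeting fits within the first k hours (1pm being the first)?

6 hours

The precedence chain requires at least 2 distinct hours.
With at most 3 per hour and 9 meetings, at least 3 hours are needed.
AllHands can't be placed before 6pm — that is hour 6 counting from 1pm — so the schedule must run through at least 6 hours.
6 works (last occupied hour: 6pm): for example Kickoff in 3pm; Postmortem in 1pm; Hiring in 5pm; Planning in 2pm; Onboarding in 1pm; Retro in 2pm; Legal in 2pm; Budget in 1pm; AllHands in 6pm.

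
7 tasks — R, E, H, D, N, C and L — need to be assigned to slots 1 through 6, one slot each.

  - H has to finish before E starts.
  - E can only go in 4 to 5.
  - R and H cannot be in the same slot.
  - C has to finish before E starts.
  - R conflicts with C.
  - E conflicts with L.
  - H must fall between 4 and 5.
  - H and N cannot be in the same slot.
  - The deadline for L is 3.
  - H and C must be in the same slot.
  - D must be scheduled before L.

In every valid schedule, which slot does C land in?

C must be in the same slot as H, which can't be before 4, so C is at least 4; downstream work caps C at 4.
So C is pinned to 4.

4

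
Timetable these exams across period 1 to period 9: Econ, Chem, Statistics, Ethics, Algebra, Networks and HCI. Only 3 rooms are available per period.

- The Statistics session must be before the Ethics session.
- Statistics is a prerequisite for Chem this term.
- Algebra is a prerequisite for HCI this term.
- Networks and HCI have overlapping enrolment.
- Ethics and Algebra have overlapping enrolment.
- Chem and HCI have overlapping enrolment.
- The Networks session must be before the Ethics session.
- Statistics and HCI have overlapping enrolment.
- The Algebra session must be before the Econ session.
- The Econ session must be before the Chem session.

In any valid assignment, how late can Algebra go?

period 7

Downstream work caps Algebra at period 7.
Algebra at period 7 is achievable: Algebra -> period 7; Ethics -> period 2; HCI -> period 8; Econ -> period 8; Chem -> period 9; Networks -> period 1; Statistics -> period 1.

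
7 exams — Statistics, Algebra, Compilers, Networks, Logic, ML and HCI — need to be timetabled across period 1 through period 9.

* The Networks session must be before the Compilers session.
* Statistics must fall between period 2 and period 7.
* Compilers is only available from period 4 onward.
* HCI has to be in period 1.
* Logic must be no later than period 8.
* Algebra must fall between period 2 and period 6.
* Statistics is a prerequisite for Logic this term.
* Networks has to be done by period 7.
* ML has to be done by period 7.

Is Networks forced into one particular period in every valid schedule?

No

Networks can be period 1 (e.g. HCI -> period 1; Compilers -> period 4; Networks -> period 1; ML -> period 1; Logic -> period 3; Algebra -> period 2; Statistics -> period 2) or period 2 (e.g. Algebra -> period 2, ML -> period 1, Compilers -> period 4, Statistics -> period 2, HCI -> period 1, Logic -> period 3, Networks -> period 2).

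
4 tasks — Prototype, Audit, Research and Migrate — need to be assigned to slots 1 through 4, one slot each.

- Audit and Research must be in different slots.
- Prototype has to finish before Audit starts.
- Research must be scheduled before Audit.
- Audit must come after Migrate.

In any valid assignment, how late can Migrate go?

3

Downstream work caps Migrate at 3.
Migrate at 3 is achievable: Migrate=3; Prototype=1; Research=1; Audit=4.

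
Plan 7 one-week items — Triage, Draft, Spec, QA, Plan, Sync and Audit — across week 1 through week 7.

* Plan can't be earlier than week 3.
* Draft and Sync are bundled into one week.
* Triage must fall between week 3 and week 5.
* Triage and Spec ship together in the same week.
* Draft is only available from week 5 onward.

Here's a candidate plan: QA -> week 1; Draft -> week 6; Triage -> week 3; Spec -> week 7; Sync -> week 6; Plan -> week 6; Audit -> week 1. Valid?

No. Triage and Spec ship together in the same week is not satisfied.

Triage must fall between week 3 and week 5 — holds.
Triage and Spec ship together in the same week — violated.
Draft is only available from week 5 onward — holds.
Draft and Sync are bundled into one week — holds.
Plan can't be earlier than week 3 — holds.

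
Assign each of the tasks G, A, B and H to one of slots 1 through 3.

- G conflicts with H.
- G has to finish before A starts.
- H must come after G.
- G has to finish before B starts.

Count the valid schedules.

9

Splitting on G: it can be 1 (8), 2 (1). Listing each branch's schedules as (A, B, H):
G=1: (2,2,2) (2,2,3) (2,3,2) (2,3,3) (3,2,2) (3,2,3) (3,3,2) (3,3,3) — 8.
G=2: (3,3,3) — 1.
Summing: 8 + 1 = 9.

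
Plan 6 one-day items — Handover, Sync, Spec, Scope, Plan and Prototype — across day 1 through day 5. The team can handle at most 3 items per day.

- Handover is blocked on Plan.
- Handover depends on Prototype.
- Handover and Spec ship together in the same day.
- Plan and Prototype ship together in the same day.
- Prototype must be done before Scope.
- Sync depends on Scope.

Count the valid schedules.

Splitting on Handover: it can be day 2 (6), day 3 (9), day 4 (10), day 5 (10). Listing each branch's schedules as (Sync, Spec, Scope, Plan, Prototype) by day number:
Handover=day 2: (3,2,2,1,1) (4,2,2,1,1) (4,2,3,1,1) (5,2,2,1,1) (5,2,3,1,1) (5,2,4,1,1) — 6.
Handover=day 3: (3,3,2,1,1) (4,3,2,1,1) (4,3,3,1,1) (4,3,3,2,2) (5,3,2,1,1) (5,3,3,1,1) (5,3,3,2,2) (5,3,4,1,1) (5,3,4,2,2) — 9.
Handover=day 4: (3,4,2,1,1) (4,4,2,1,1) (4,4,3,1,1) (4,4,3,2,2) (5,4,2,1,1) (5,4,3,1,1) (5,4,3,2,2) (5,4,4,1,1) (5,4,4,2,2) (5,4,4,3,3) — 10.
Handover=day 5: (3,5,2,1,1) (4,5,2,1,1) (4,5,3,1,1) (4,5,3,2,2) (5,5,2,1,1) (5,5,3,1,1) (5,5,3,2,2) (5,5,4,1,1) (5,5,4,2,2) (5,5,4,3,3) — 10.
Summing: 6 + 9 + 10 + 10 = 35.

35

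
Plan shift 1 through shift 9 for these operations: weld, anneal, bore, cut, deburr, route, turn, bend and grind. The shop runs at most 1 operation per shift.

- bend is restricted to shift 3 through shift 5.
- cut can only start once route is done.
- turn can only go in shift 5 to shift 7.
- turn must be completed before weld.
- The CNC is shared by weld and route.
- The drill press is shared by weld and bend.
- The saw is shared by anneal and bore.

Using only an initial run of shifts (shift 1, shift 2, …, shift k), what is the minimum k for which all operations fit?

9

The precedence chain requires at least 2 distinct shifts.
With at most 1 per shift and 9 operations, at least 9 shifts are needed.
Propagating the time windows through the other constraints, weld can't land before shift 6, so the schedule must run through at least shift 6.
9 works (last occupied shift: shift 9): for example bend -> shift 3; route -> shift 1; weld -> shift 6; cut -> shift 2; grind -> shift 9; anneal -> shift 4; turn -> shift 5; bore -> shift 7; deburr -> shift 8.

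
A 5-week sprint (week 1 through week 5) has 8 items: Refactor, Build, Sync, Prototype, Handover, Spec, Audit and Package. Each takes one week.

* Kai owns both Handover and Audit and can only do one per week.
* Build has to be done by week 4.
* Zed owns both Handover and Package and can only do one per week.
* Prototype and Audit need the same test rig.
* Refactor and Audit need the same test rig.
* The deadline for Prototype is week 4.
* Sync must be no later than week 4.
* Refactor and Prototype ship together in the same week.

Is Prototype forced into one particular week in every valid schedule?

Prototype can be week 1 (e.g. Sync=week 1, Audit=week 2, Prototype=week 1, Handover=week 1, Build=week 1, Refactor=week 1, Package=week 2, Spec=week 1) or week 2 (e.g. Package in week 2; Refactor in week 2; Audit in week 3; Prototype in week 2; Sync in week 1; Handover in week 1; Build in week 1; Spec in week 1).

No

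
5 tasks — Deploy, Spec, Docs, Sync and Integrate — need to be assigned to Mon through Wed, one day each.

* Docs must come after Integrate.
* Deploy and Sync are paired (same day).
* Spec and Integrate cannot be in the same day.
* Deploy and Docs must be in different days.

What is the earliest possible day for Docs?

Tue

Precedence pushes Docs to at least Tue.
Docs at Tue is achievable: Integrate=Mon; Deploy=Mon; Sync=Mon; Docs=Tue; Spec=Tue.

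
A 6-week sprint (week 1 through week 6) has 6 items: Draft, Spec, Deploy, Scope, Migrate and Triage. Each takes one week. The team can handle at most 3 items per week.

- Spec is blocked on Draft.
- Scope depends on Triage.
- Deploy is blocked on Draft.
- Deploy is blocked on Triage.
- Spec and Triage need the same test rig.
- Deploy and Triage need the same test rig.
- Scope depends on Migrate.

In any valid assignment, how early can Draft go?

week 1

Downstream work caps Draft at week 5.
Draft at week 1 is achievable: Migrate in week 1; Deploy in week 2; Scope in week 2; Draft in week 1; Spec in week 2; Triage in week 1.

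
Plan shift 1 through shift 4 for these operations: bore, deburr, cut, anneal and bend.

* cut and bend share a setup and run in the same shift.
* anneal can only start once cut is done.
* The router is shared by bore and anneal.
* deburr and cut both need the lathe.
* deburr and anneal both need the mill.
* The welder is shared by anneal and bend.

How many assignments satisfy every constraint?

Splitting on bore: it can be shift 1 (12), shift 2 (10), shift 3 (8), shift 4 (6). Listing each branch's schedules as (deburr, cut, anneal, bend) by shift number:
bore=shift 1: (1,2,3,2) (1,2,4,2) (1,3,4,3) (2,1,3,1) (2,1,4,1) (2,3,4,3) (3,1,2,1) (3,1,4,1) (3,2,4,2) (4,1,2,1) (4,1,3,1) (4,2,3,2) — 12.
bore=shift 2: (1,2,3,2) (1,2,4,2) (1,3,4,3) (2,1,3,1) (2,1,4,1) (2,3,4,3) (3,1,4,1) (3,2,4,2) (4,1,3,1) (4,2,3,2) — 10.
bore=shift 3: (1,2,4,2) (1,3,4,3) (2,1,4,1) (2,3,4,3) (3,1,2,1) (3,1,4,1) (3,2,4,2) (4,1,2,1) — 8.
bore=shift 4: (1,2,3,2) (2,1,3,1) (3,1,2,1) (4,1,2,1) (4,1,3,1) (4,2,3,2) — 6.
Summing: 12 + 10 + 8 + 6 = 36.

36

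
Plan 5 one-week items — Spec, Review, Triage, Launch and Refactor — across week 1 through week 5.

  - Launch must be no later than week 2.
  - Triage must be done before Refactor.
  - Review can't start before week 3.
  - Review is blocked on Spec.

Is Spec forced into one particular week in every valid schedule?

Spec can be week 1 (e.g. Launch -> week 1, Refactor -> week 2, Spec -> week 1, Triage -> week 1, Review -> week 3) or week 2 (e.g. Refactor in week 2; Triage in week 1; Launch in week 1; Spec in week 2; Review in week 3).

No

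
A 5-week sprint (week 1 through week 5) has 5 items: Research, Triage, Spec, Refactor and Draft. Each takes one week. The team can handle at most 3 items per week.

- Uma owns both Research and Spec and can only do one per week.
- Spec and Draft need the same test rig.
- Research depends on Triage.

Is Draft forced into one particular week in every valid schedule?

Draft can be week 1 (e.g. Draft=week 1, Triage=week 1, Research=week 2, Refactor=week 1, Spec=week 3) or week 2 (e.g. Spec in week 1; Draft in week 2; Research in week 2; Triage in week 1; Refactor in week 1).

No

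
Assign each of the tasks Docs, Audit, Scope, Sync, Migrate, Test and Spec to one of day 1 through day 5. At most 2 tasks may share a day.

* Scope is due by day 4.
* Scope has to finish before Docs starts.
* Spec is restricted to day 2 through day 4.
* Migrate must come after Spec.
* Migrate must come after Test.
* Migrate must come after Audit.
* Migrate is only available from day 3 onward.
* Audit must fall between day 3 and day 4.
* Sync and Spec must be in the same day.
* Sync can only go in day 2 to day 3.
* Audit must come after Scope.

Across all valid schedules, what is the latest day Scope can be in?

day 3

Scope's own window allows nothing later than day 4; downstream work caps Scope at day 3.
Scope at day 3 is achievable: Docs=day 4, Sync=day 2, Test=day 1, Migrate=day 5, Spec=day 2, Audit=day 4, Scope=day 3.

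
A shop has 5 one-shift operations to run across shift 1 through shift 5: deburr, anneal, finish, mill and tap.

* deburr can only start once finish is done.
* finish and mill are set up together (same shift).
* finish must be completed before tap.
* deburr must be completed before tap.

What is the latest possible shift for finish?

shift 3

Downstream work caps finish at shift 3.
finish at shift 3 is achievable: tap in shift 5, anneal in shift 1, mill in shift 3, finish in shift 3, deburr in shift 4.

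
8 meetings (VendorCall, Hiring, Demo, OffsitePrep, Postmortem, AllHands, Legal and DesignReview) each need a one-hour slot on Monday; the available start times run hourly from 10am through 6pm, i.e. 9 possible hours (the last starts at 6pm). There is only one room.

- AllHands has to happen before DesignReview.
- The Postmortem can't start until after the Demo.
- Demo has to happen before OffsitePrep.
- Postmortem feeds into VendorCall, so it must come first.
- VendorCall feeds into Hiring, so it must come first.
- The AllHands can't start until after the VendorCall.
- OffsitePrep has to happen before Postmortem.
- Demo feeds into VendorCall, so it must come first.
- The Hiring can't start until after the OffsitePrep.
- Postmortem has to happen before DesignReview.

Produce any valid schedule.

Postmortem -> 12pm; VendorCall -> 1pm; Demo -> 10am; DesignReview -> 4pm; AllHands -> 3pm; OffsitePrep -> 11am; Legal -> 5pm; Hiring -> 2pm

Checking: VendorCall(1pm) before Hiring(2pm); VendorCall(1pm) before AllHands(3pm); Demo(10am) before VendorCall(1pm); Postmortem(12pm) before DesignReview(4pm); AllHands(3pm) before DesignReview(4pm); OffsitePrep(11am) before Postmortem(12pm); Postmortem(12pm) before VendorCall(1pm); Demo(10am) before Postmortem(12pm); OffsitePrep(11am) before Hiring(2pm); Demo(10am) before OffsitePrep(11am); max 1 per hour (cap 1).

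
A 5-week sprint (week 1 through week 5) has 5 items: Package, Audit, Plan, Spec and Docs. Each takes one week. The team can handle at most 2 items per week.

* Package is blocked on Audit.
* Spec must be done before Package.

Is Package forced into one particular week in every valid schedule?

Package can be week 2 (e.g. Plan in week 2; Audit in week 1; Docs in week 3; Package in week 2; Spec in week 1) or week 3 (e.g. Plan -> week 2; Package -> week 3; Docs -> week 2; Audit -> week 1; Spec -> week 1).

No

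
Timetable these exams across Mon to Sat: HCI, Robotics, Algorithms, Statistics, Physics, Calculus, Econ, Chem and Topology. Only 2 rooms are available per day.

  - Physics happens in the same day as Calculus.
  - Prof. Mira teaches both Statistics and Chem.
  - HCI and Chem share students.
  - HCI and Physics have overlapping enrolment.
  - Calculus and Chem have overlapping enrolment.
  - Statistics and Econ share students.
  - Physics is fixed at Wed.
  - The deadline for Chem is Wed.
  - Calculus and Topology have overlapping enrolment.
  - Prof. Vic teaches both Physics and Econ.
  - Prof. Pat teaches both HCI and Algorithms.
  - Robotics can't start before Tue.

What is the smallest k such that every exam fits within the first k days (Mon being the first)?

5

With at most 2 per day and 9 exams, at least 5 days are needed.
Physics can't be placed before Wed — that is day 3 counting from Mon — so the schedule must run through at least 3 days.
5 works (last occupied day: Fri): for example Physics in Wed, Topology in Thu, Econ in Fri, Chem in Mon, Calculus in Wed, Algorithms in Mon, Statistics in Thu, HCI in Tue, Robotics in Tue.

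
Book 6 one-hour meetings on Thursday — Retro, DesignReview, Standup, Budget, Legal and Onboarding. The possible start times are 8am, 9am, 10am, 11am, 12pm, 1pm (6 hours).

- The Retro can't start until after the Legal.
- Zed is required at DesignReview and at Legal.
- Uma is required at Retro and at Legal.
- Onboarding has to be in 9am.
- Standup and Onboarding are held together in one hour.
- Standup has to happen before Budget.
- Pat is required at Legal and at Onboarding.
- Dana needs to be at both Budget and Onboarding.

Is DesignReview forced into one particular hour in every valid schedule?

DesignReview can be 8am (e.g. Legal in 10am; Standup in 9am; Budget in 10am; Onboarding in 9am; DesignReview in 8am; Retro in 11am) or 9am (e.g. DesignReview=9am; Budget=10am; Standup=9am; Onboarding=9am; Legal=8am; Retro=9am).

No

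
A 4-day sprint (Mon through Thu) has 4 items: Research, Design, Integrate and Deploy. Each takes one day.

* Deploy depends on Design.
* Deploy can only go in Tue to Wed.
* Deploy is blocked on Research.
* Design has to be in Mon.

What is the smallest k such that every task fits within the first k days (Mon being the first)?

2

The precedence chain requires at least 2 distinct days.
2 works (last occupied day: Tue): for example Integrate -> Mon, Deploy -> Tue, Design -> Mon, Research -> Mon.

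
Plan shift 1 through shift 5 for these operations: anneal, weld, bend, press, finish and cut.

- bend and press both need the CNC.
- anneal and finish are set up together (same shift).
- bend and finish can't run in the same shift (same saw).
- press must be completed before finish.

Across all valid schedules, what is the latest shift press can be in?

shift 4

Downstream work caps press at shift 4.
press at shift 4 is achievable: anneal=shift 5; cut=shift 1; weld=shift 1; bend=shift 1; press=shift 4; finish=shift 5.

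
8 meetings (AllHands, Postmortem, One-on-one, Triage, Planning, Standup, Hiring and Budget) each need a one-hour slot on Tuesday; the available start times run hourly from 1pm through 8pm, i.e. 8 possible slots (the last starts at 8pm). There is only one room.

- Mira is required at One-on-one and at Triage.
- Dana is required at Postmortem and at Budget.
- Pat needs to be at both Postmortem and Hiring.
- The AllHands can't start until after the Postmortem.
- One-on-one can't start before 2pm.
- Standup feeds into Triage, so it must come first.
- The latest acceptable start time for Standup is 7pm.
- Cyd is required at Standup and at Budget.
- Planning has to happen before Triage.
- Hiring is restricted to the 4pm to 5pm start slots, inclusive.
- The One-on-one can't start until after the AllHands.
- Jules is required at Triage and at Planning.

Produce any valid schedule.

Standup -> 5pm, Hiring -> 4pm, Planning -> 6pm, Triage -> 7pm, Postmortem -> 1pm, Budget -> 8pm, One-on-one -> 3pm, AllHands -> 2pm

Checking: Standup(5pm) before Triage(7pm); AllHands(2pm) before One-on-one(3pm); Planning(6pm) before Triage(7pm); Postmortem(1pm) before AllHands(2pm); Postmortem(1pm) != Hiring(4pm); Postmortem(1pm) != Budget(8pm); Standup(5pm) != Budget(8pm); Triage(7pm) != Planning(6pm); One-on-one(3pm) != Triage(7pm); Hiring=4pm in [4pm,5pm]; Standup=5pm in [1pm,7pm]; One-on-one=3pm in [2pm,8pm]; max 1 per slot (cap 1).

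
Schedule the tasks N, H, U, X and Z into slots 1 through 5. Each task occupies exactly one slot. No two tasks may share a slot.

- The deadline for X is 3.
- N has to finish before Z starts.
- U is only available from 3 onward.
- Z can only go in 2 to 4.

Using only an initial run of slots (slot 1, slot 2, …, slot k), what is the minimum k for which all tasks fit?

5

The precedence chain requires at least 2 distinct slots.
With at most 1 per slot and 5 tasks, at least 5 slots are needed.
U can't be placed before 3, so the schedule must run through at least slot 3.
5 works (last occupied slot: 5): for example N=1; H=5; U=4; Z=2; X=3.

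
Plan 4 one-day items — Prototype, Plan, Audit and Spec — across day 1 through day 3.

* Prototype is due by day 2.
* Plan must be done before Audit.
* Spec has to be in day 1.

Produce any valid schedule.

Audit in day 2, Spec in day 1, Plan in day 1, Prototype in day 1

Checking: Plan(day 1) before Audit(day 2); Prototype=day 1 in [day 1,day 2]; Spec=day 1 in [day 1,day 1].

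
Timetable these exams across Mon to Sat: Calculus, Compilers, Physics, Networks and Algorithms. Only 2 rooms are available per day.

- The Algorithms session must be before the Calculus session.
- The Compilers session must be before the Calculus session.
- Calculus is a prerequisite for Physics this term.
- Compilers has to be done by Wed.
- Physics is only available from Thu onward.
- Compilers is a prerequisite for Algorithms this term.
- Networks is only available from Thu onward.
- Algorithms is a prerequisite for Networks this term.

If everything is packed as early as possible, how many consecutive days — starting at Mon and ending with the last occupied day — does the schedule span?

4

The precedence chain requires at least 4 distinct days.
With at most 2 per day and 5 exams, at least 3 days are needed.
4 works (last occupied day: Thu): for example Calculus in Wed; Networks in Thu; Physics in Thu; Compilers in Mon; Algorithms in Tue.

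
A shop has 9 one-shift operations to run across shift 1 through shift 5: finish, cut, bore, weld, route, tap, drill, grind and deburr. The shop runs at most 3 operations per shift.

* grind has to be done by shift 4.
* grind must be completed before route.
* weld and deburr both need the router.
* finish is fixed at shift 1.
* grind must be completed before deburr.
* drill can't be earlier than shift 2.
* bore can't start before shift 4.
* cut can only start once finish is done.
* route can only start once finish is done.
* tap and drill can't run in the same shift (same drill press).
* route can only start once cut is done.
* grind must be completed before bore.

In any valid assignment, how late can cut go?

Precedence pushes cut to at least shift 2; downstream work caps cut at shift 4.
cut at shift 4 is achievable: grind=shift 1; finish=shift 1; tap=shift 3; deburr=shift 2; cut=shift 4; drill=shift 2; weld=shift 1; bore=shift 4; route=shift 5.

shift 4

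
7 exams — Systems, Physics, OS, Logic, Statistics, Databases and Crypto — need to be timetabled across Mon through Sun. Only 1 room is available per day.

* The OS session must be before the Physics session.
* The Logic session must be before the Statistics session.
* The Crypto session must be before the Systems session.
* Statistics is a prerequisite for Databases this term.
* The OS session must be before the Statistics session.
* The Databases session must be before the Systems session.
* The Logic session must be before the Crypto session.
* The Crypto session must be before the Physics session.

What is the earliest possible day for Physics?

Precedence pushes Physics to at least Wed.
Physics at Thu is achievable: Databases=Sat, Logic=Mon, Systems=Sun, OS=Wed, Statistics=Fri, Physics=Thu, Crypto=Tue.
Nothing earlier works — the capacity limit rule out every day before Thu.

Thu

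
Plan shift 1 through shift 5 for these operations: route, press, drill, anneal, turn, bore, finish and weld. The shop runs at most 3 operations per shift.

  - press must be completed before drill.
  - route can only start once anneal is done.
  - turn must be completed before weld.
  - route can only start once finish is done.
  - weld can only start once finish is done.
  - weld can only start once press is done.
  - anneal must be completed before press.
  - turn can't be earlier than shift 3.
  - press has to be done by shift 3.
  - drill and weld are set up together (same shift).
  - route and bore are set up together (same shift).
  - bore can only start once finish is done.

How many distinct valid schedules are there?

43

Splitting on route: it can be shift 2 (6), shift 3 (10), shift 4 (18), shift 5 (9). Listing each branch's schedules as (press, drill, anneal, turn, bore, finish, weld) by shift number:
route=shift 2: (2,4,1,3,2,1,4) (2,5,1,3,2,1,5) (2,5,1,4,2,1,5) (3,4,1,3,2,1,4) (3,5,1,3,2,1,5) (3,5,1,4,2,1,5) — 6.
route=shift 3: (2,4,1,3,3,1,4) (2,4,1,3,3,2,4) (2,5,1,3,3,1,5) (2,5,1,3,3,2,5) (2,5,1,4,3,1,5) (2,5,1,4,3,2,5) (3,5,1,4,3,1,5) (3,5,1,4,3,2,5) (3,5,2,4,3,1,5) (3,5,2,4,3,2,5) — 10.
route=shift 4: (2,5,1,3,4,1,5) (2,5,1,3,4,2,5) (2,5,1,3,4,3,5) (2,5,1,4,4,1,5) (2,5,1,4,4,2,5) (2,5,1,4,4,3,5) (3,5,1,3,4,1,5) (3,5,1,3,4,2,5) (3,5,1,3,4,3,5) (3,5,1,4,4,1,5) (3,5,1,4,4,2,5) (3,5,1,4,4,3,5) (3,5,2,3,4,1,5) (3,5,2,3,4,2,5) (3,5,2,3,4,3,5) (3,5,2,4,4,1,5) (3,5,2,4,4,2,5) (3,5,2,4,4,3,5) — 18.
route=shift 5: (2,4,1,3,5,1,4) (2,4,1,3,5,2,4) (2,4,1,3,5,3,4) (3,4,1,3,5,1,4) (3,4,1,3,5,2,4) (3,4,1,3,5,3,4) (3,4,2,3,5,1,4) (3,4,2,3,5,2,4) (3,4,2,3,5,3,4) — 9.
Summing: 6 + 10 + 18 + 9 = 43.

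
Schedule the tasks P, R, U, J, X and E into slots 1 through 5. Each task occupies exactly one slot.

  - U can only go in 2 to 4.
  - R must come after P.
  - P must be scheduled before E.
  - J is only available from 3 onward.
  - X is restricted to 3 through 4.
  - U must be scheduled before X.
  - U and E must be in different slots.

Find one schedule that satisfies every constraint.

E -> 3; X -> 3; P -> 1; J -> 3; R -> 2; U -> 2

Checking: U(2) before X(3); P(1) before E(3); P(1) before R(2); U(2) != E(3); J=3 in [3,5]; U=2 in [2,4]; X=3 in [3,4].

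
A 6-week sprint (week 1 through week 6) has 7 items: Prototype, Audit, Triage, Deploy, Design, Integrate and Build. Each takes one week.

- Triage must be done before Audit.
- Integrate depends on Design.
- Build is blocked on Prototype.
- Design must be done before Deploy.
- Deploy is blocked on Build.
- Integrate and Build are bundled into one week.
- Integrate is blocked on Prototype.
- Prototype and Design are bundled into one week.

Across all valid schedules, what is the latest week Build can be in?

week 5

Precedence pushes Build to at least week 2; downstream work caps Build at week 5.
Build at week 5 is achievable: Integrate in week 5; Deploy in week 6; Audit in week 2; Prototype in week 1; Build in week 5; Triage in week 1; Design in week 1.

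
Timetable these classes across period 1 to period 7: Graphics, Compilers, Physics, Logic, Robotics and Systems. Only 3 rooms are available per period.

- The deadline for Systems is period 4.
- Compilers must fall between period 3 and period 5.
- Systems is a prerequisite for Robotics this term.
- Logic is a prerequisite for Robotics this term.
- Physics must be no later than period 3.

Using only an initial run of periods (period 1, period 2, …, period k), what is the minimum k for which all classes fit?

3

The precedence chain requires at least 2 distinct periods.
With at most 3 per period and 6 classes, at least 2 periods are needed.
Compilers can't be placed before period 3, so the schedule must run through at least period 3.
3 works (last occupied period: period 3): for example Graphics in period 1, Systems in period 1, Logic in period 1, Compilers in period 3, Physics in period 2, Robotics in period 2.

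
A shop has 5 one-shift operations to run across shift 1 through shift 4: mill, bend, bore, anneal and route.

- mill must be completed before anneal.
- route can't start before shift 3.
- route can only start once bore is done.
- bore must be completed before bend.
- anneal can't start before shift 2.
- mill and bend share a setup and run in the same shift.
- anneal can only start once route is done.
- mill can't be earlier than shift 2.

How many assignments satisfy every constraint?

3

Enumerating: mill in shift 2, route in shift 3, bore in shift 1, bend in shift 2, anneal in shift 4 | route=shift 3, bend=shift 3, anneal=shift 4, bore=shift 1, mill=shift 3 | anneal -> shift 4, bend -> shift 3, bore -> shift 2, route -> shift 3, mill -> shift 3.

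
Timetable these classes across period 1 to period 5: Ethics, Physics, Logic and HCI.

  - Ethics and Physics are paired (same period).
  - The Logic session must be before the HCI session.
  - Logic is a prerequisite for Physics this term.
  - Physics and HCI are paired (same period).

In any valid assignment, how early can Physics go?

period 2

Precedence pushes Physics to at least period 2.
Physics at period 2 is achievable: Ethics -> period 2, Physics -> period 2, Logic -> period 1, HCI -> period 2.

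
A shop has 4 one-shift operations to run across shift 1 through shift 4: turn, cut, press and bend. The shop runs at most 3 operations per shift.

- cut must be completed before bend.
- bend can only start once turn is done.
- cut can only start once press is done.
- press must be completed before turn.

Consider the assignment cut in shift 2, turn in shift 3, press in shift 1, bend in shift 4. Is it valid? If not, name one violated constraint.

Yes

cut must be completed before bend — holds.
bend can only start once turn is done — holds.
The shop runs at most 3 operations per shift — holds.
press must be completed before turn — holds.
cut can only start once press is done — holds.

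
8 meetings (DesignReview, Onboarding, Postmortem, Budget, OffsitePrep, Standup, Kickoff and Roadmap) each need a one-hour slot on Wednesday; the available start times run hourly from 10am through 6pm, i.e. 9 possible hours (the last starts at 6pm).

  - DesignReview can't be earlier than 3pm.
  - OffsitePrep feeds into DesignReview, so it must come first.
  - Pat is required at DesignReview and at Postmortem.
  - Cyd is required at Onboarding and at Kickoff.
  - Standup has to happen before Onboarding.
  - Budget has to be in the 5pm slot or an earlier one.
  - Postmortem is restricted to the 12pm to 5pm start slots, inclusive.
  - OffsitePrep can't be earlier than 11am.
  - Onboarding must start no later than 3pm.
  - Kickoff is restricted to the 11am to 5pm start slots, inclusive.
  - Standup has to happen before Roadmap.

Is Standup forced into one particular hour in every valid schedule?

No

Standup can be 10am (e.g. DesignReview=3pm; OffsitePrep=11am; Postmortem=12pm; Onboarding=11am; Roadmap=11am; Kickoff=12pm; Budget=10am; Standup=10am) or 11am (e.g. Postmortem -> 12pm; Kickoff -> 11am; OffsitePrep -> 11am; Roadmap -> 12pm; DesignReview -> 3pm; Onboarding -> 12pm; Budget -> 10am; Standup -> 11am).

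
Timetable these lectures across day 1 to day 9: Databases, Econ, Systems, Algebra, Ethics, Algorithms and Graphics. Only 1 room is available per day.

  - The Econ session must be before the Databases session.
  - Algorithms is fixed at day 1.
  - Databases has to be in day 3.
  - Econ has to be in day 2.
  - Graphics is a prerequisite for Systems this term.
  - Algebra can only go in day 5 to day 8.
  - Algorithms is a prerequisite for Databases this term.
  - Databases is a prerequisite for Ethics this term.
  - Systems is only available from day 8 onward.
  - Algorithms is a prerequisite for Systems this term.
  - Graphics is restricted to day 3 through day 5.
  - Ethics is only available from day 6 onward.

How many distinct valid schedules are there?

26

Splitting on Systems: it can be day 8 (11), day 9 (15). Listing each branch's schedules as (Databases, Econ, Algebra, Ethics, Algorithms, Graphics) by day number:
Systems=day 8: (3,2,5,6,1,4) (3,2,5,7,1,4) (3,2,5,9,1,4) (3,2,6,7,1,4) (3,2,6,7,1,5) (3,2,6,9,1,4) (3,2,6,9,1,5) (3,2,7,6,1,4) (3,2,7,6,1,5) (3,2,7,9,1,4) (3,2,7,9,1,5) — 11.
Systems=day 9: (3,2,5,6,1,4) (3,2,5,7,1,4) (3,2,5,8,1,4) (3,2,6,7,1,4) (3,2,6,7,1,5) (3,2,6,8,1,4) (3,2,6,8,1,5) (3,2,7,6,1,4) (3,2,7,6,1,5) (3,2,7,8,1,4) (3,2,7,8,1,5) (3,2,8,6,1,4) (3,2,8,6,1,5) (3,2,8,7,1,4) (3,2,8,7,1,5) — 15.
Summing: 11 + 15 = 26.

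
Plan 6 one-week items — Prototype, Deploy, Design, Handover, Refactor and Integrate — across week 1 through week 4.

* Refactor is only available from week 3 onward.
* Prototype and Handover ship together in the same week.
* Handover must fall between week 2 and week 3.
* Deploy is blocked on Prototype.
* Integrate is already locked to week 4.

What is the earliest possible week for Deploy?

Precedence pushes Deploy to at least week 3.
Deploy at week 3 is achievable: Integrate in week 4, Prototype in week 2, Deploy in week 3, Handover in week 2, Design in week 1, Refactor in week 3.

week 3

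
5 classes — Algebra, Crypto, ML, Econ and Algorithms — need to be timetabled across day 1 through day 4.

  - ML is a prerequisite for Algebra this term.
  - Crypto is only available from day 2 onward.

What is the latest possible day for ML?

day 3

Downstream work caps ML at day 3.
ML at day 3 is achievable: Algorithms=day 1, ML=day 3, Algebra=day 4, Econ=day 1, Crypto=day 2.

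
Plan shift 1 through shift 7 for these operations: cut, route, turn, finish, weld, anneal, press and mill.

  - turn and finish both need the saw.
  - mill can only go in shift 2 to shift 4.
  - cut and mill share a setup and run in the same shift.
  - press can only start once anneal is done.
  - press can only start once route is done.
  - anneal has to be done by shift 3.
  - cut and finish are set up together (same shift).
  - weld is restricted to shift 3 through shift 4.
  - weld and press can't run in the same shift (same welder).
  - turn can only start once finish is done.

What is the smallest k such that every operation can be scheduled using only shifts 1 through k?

The precedence chain requires at least 2 distinct shifts.
weld can't be placed before shift 3, so the schedule must run through at least shift 3.
3 works (last occupied shift: shift 3): for example turn in shift 3, finish in shift 2, cut in shift 2, anneal in shift 1, route in shift 1, weld in shift 3, mill in shift 2, press in shift 2.

3 shifts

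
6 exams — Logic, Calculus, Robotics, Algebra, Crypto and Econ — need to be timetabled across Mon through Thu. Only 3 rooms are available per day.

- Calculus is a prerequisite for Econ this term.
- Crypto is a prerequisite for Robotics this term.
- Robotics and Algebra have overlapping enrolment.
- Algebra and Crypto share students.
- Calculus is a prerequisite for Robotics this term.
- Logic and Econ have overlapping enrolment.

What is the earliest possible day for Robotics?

Tue

Precedence pushes Robotics to at least Tue.
Robotics at Tue is achievable: Robotics in Tue, Algebra in Wed, Calculus in Mon, Logic in Mon, Econ in Tue, Crypto in Mon.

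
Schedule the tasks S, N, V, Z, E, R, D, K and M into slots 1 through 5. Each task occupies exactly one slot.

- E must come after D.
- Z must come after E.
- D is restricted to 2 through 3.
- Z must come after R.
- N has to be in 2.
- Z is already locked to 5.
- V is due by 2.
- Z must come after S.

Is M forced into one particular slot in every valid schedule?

No

M can be 1 (e.g. R=1; V=1; E=3; K=1; M=1; Z=5; S=1; D=2; N=2) or 2 (e.g. E in 3, V in 1, R in 1, M in 2, S in 1, Z in 5, K in 1, D in 2, N in 2).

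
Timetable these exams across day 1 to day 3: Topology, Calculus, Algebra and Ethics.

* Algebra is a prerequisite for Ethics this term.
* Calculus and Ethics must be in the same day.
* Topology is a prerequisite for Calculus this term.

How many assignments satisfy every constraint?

5

Splitting on Topology: it can be day 1 (3), day 2 (2). Listing each branch's schedules as (Calculus, Algebra, Ethics) by day number:
Topology=day 1: (2,1,2) (3,1,3) (3,2,3) — 3.
Topology=day 2: (3,1,3) (3,2,3) — 2.
Summing: 3 + 2 = 5.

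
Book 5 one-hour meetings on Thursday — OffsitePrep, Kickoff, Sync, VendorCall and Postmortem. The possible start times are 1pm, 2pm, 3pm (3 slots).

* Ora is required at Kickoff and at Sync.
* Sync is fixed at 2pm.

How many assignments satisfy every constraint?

Splitting on OffsitePrep: it can be 1pm (18), 2pm (18), 3pm (18). Listing each branch's schedules as (Kickoff, Sync, VendorCall, Postmortem):
OffsitePrep=1pm: (1pm,2pm,1pm,1pm) (1pm,2pm,1pm,2pm) (1pm,2pm,1pm,3pm) (1pm,2pm,2pm,1pm) (1pm,2pm,2pm,2pm) (1pm,2pm,2pm,3pm) (1pm,2pm,3pm,1pm) (1pm,2pm,3pm,2pm) (1pm,2pm,3pm,3pm) (3pm,2pm,1pm,1pm) (3pm,2pm,1pm,2pm) (3pm,2pm,1pm,3pm) (3pm,2pm,2pm,1pm) (3pm,2pm,2pm,2pm) (3pm,2pm,2pm,3pm) (3pm,2pm,3pm,1pm) (3pm,2pm,3pm,2pm) (3pm,2pm,3pm,3pm) — 18.
OffsitePrep=2pm: (1pm,2pm,1pm,1pm) (1pm,2pm,1pm,2pm) (1pm,2pm,1pm,3pm) (1pm,2pm,2pm,1pm) (1pm,2pm,2pm,2pm) (1pm,2pm,2pm,3pm) (1pm,2pm,3pm,1pm) (1pm,2pm,3pm,2pm) (1pm,2pm,3pm,3pm) (3pm,2pm,1pm,1pm) (3pm,2pm,1pm,2pm) (3pm,2pm,1pm,3pm) (3pm,2pm,2pm,1pm) (3pm,2pm,2pm,2pm) (3pm,2pm,2pm,3pm) (3pm,2pm,3pm,1pm) (3pm,2pm,3pm,2pm) (3pm,2pm,3pm,3pm) — 18.
OffsitePrep=3pm: (1pm,2pm,1pm,1pm) (1pm,2pm,1pm,2pm) (1pm,2pm,1pm,3pm) (1pm,2pm,2pm,1pm) (1pm,2pm,2pm,2pm) (1pm,2pm,2pm,3pm) (1pm,2pm,3pm,1pm) (1pm,2pm,3pm,2pm) (1pm,2pm,3pm,3pm) (3pm,2pm,1pm,1pm) (3pm,2pm,1pm,2pm) (3pm,2pm,1pm,3pm) (3pm,2pm,2pm,1pm) (3pm,2pm,2pm,2pm) (3pm,2pm,2pm,3pm) (3pm,2pm,3pm,1pm) (3pm,2pm,3pm,2pm) (3pm,2pm,3pm,3pm) — 18.
Summing: 18 + 18 + 18 = 54.

54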